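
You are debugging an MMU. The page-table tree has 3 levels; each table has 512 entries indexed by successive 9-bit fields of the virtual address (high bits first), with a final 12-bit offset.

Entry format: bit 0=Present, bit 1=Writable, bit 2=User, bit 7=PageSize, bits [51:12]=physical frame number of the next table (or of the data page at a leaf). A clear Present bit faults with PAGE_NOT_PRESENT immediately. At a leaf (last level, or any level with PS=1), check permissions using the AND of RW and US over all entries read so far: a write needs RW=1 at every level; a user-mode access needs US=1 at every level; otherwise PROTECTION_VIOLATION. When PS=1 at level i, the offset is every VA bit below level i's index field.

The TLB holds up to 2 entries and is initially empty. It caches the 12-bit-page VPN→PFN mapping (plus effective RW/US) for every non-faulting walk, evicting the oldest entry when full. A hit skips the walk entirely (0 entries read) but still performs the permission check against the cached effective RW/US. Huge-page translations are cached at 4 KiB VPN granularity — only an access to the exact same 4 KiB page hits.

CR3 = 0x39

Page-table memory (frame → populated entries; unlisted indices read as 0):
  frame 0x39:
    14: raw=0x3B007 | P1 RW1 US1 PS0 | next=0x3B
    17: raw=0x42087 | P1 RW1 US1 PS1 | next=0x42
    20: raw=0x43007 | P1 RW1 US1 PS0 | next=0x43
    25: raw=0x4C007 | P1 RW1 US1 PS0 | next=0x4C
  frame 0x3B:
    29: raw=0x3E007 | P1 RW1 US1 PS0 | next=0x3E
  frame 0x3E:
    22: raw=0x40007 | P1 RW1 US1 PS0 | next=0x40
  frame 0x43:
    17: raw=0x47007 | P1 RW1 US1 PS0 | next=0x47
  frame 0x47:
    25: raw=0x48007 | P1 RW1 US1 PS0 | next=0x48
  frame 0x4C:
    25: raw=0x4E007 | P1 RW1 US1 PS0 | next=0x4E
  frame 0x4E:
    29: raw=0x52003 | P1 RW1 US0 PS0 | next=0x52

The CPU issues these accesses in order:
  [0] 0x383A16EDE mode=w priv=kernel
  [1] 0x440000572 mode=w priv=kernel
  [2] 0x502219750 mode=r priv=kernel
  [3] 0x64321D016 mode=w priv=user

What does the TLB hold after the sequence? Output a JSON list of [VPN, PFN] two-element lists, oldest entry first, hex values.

Walk each access:
#0 VA=0x383A16EDE (w,kernel):
  lvl0: tbl 0x39, slot 14 ⇒ 0x3B007 (P1/RW1/US1/PS0)
  lvl1: tbl 0x3B, slot 29 ⇒ 0x3E007 (P1/RW1/US1/PS0)
  lvl2: tbl 0x3E, slot 22 ⇒ 0x40007 (P1/RW1/US1/PS0)
  → PA=0x40EDE  (3 entries read)
#1 VA=0x440000572 (w,kernel):
  lvl0: tbl 0x39, slot 17 ⇒ 0x42087 (P1/RW1/US1/PS1)
  → PA=0x42572 (huge @L0)  (1 entries read)
#2 VA=0x502219750 (r,kernel):
  lvl0: tbl 0x39, slot 20 ⇒ 0x43007 (P1/RW1/US1/PS0)
  lvl1: tbl 0x43, slot 17 ⇒ 0x47007 (P1/RW1/US1/PS0)
  lvl2: tbl 0x47, slot 25 ⇒ 0x48007 (P1/RW1/US1/PS0)
  → PA=0x48750  (3 entries read)
#3 VA=0x64321D016 (w,user):
  lvl0: tbl 0x39, slot 25 ⇒ 0x4C007 (P1/RW1/US1/PS0)
  lvl1: tbl 0x4C, slot 25 ⇒ 0x4E007 (P1/RW1/US1/PS0)
  lvl2: tbl 0x4E, slot 29 ⇒ 0x52003 (P1/RW1/US0/PS0)
  ✗ PROTECTION_VIOLATION  [3 reads]

TLB: [["0x440000", "0x42"], ["0x502219", "0x48"]]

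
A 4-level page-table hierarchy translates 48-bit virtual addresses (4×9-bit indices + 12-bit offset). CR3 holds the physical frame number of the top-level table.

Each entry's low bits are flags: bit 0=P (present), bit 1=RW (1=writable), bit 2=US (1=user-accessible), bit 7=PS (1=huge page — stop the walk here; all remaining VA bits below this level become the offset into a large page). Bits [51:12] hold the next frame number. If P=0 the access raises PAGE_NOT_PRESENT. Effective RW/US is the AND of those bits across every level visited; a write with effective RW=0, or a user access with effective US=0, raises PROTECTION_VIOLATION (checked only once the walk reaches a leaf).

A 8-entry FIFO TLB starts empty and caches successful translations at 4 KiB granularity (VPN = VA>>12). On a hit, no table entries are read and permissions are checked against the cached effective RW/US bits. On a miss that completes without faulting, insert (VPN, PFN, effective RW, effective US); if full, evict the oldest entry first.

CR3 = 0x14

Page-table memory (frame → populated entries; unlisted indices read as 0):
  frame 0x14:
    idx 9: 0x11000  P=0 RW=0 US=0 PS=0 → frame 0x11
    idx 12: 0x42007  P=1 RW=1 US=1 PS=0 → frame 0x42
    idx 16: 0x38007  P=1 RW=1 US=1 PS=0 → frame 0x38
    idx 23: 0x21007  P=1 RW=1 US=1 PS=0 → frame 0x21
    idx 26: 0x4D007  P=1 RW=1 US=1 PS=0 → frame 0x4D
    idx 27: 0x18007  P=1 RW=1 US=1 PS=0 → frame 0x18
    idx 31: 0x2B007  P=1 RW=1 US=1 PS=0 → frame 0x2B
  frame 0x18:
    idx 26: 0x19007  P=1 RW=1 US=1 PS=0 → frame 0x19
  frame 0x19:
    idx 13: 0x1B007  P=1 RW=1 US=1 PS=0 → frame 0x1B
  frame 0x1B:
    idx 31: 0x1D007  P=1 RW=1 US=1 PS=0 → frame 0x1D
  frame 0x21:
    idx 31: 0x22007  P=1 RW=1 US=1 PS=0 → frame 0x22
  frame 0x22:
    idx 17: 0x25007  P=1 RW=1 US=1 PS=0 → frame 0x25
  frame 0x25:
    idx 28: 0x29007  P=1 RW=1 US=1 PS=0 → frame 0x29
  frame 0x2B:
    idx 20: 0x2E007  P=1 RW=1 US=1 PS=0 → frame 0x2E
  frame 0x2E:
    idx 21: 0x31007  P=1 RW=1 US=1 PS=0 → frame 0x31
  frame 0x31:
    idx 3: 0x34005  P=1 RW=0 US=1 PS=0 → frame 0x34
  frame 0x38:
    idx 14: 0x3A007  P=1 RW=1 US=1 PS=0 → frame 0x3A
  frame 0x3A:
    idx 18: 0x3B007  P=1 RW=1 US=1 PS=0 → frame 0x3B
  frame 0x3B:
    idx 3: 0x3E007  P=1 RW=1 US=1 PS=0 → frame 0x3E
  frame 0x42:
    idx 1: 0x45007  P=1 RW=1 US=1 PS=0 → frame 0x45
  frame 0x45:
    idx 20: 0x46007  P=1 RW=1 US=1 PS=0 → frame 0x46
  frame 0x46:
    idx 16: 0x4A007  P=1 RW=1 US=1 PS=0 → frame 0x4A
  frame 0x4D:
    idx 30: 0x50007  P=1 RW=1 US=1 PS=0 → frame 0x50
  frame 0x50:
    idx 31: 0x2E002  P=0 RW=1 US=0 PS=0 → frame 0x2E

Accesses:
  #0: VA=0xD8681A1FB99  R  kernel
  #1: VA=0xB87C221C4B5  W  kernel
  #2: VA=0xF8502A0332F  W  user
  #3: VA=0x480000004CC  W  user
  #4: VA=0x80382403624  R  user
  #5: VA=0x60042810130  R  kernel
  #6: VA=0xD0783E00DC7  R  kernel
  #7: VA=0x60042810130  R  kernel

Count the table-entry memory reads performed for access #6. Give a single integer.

Walk each access:
#0 VA=0xD8681A1FB99 (r,kernel):
  L0: frame=0x14 idx=27 entry=0x18007 [P=1 RW=1 US=1 PS=0]
  L1: frame=0x18 idx=26 entry=0x19007 [P=1 RW=1 US=1 PS=0]
  L2: frame=0x19 idx=13 entry=0x1B007 [P=1 RW=1 US=1 PS=0]
  L3: frame=0x1B idx=31 entry=0x1D007 [P=1 RW=1 US=1 PS=0]
  ⇒ phys 0x1DB99  [4 reads]
#1 VA=0xB87C221C4B5 (w,kernel):
  L0: frame=0x14 idx=23 entry=0x21007 [P=1 RW=1 US=1 PS=0]
  L1: frame=0x21 idx=31 entry=0x22007 [P=1 RW=1 US=1 PS=0]
  L2: frame=0x22 idx=17 entry=0x25007 [P=1 RW=1 US=1 PS=0]
  L3: frame=0x25 idx=28 entry=0x29007 [P=1 RW=1 US=1 PS=0]
  ⇒ phys 0x294B5  [4 reads]
#2 VA=0xF8502A0332F (w,user):
  L0: frame=0x14 idx=31 entry=0x2B007 [P=1 RW=1 US=1 PS=0]
  L1: frame=0x2B idx=20 entry=0x2E007 [P=1 RW=1 US=1 PS=0]
  L2: frame=0x2E idx=21 entry=0x31007 [P=1 RW=1 US=1 PS=0]
  L3: frame=0x31 idx=3 entry=0x34005 [P=1 RW=0 US=1 PS=0]
  ✗ PROTECTION_VIOLATION  [4 reads]
#3 VA=0x480000004CC (w,user):
  L0: frame=0x14 idx=9 entry=0x11000 [P=0 RW=0 US=0 PS=0]
  ✗ PAGE_NOT_PRESENT  [1 reads]
#4 VA=0x80382403624 (r,user):
  L0: frame=0x14 idx=16 entry=0x38007 [P=1 RW=1 US=1 PS=0]
  L1: frame=0x38 idx=14 entry=0x3A007 [P=1 RW=1 US=1 PS=0]
  L2: frame=0x3A idx=18 entry=0x3B007 [P=1 RW=1 US=1 PS=0]
  L3: frame=0x3B idx=3 entry=0x3E007 [P=1 RW=1 US=1 PS=0]
  ⇒ phys 0x3E624  [4 reads]
#5 VA=0x60042810130 (r,kernel):
  L0: frame=0x14 idx=12 entry=0x42007 [P=1 RW=1 US=1 PS=0]
  L1: frame=0x42 idx=1 entry=0x45007 [P=1 RW=1 US=1 PS=0]
  L2: frame=0x45 idx=20 entry=0x46007 [P=1 RW=1 US=1 PS=0]
  L3: frame=0x46 idx=16 entry=0x4A007 [P=1 RW=1 US=1 PS=0]
  ⇒ phys 0x4A130  [4 reads]
#6 VA=0xD0783E00DC7 (r,kernel):
  L0: frame=0x14 idx=26 entry=0x4D007 [P=1 RW=1 US=1 PS=0]
  L1: frame=0x4D idx=30 entry=0x50007 [P=1 RW=1 US=1 PS=0]
  L2: frame=0x50 idx=31 entry=0x2E002 [P=0 RW=1 US=0 PS=0]
  ✗ PAGE_NOT_PRESENT  [3 reads]
#7 VA=0x60042810130 (r,kernel):
  TLB hit vpn=0x60042810 → PA=0x4A130

Entries read for #6: 3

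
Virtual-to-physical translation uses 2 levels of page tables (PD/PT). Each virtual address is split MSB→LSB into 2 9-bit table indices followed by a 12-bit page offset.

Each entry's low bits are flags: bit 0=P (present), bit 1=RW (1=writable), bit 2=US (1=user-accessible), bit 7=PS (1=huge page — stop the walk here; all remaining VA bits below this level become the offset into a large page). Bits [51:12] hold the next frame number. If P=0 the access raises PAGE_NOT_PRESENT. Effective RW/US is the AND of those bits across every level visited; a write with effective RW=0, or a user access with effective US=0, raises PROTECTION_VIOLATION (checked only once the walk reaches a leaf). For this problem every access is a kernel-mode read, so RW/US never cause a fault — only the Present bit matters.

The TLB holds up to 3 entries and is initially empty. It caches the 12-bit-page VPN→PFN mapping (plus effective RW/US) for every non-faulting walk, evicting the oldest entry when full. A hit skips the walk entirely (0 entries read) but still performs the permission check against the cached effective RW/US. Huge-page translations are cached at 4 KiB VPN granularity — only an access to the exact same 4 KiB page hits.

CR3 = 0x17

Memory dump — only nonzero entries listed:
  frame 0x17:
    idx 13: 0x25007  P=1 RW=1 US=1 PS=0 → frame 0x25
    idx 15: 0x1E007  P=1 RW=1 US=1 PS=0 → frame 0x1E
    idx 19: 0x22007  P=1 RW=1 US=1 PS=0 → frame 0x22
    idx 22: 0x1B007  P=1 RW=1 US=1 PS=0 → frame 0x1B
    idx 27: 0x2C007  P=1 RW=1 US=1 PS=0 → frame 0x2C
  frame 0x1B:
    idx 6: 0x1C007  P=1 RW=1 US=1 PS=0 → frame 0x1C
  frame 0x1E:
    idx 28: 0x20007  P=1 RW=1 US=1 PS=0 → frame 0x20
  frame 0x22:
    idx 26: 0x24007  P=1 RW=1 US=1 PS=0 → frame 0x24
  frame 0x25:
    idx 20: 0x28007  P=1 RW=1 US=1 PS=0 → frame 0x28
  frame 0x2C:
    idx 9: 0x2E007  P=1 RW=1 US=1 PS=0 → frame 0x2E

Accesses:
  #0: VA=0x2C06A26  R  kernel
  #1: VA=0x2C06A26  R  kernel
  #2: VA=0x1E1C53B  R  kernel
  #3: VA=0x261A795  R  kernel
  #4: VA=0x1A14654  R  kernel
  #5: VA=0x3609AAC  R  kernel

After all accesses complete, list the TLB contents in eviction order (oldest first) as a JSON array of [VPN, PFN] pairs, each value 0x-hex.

Trace:
#0 VA=0x2C06A26 (r,kernel):
  L0: frame=0x17 idx=22 entry=0x1B007 [P=1 RW=1 US=1 PS=0]
  L1: frame=0x1B idx=6 entry=0x1C007 [P=1 RW=1 US=1 PS=0]
  ✓ 0x1CA26  — 2 lookups
#1 VA=0x2C06A26 (r,kernel):
  TLB hit vpn=0x2C06 → PA=0x1CA26
#2 VA=0x1E1C53B (r,kernel):
  L0: frame=0x17 idx=15 entry=0x1E007 [P=1 RW=1 US=1 PS=0]
  L1: frame=0x1E idx=28 entry=0x20007 [P=1 RW=1 US=1 PS=0]
  ✓ 0x2053B  — 2 lookups
#3 VA=0x261A795 (r,kernel):
  L0: frame=0x17 idx=19 entry=0x22007 [P=1 RW=1 US=1 PS=0]
  L1: frame=0x22 idx=26 entry=0x24007 [P=1 RW=1 US=1 PS=0]
  ✓ 0x24795  — 2 lookups
#4 VA=0x1A14654 (r,kernel):
  L0: frame=0x17 idx=13 entry=0x25007 [P=1 RW=1 US=1 PS=0]
  L1: frame=0x25 idx=20 entry=0x28007 [P=1 RW=1 US=1 PS=0]
  ✓ 0x28654  — 2 lookups
#5 VA=0x3609AAC (r,kernel):
  L0: frame=0x17 idx=27 entry=0x2C007 [P=1 RW=1 US=1 PS=0]
  L1: frame=0x2C idx=9 entry=0x2E007 [P=1 RW=1 US=1 PS=0]
  ✓ 0x2EAAC  — 2 lookups

TLB: [["0x261A", "0x24"], ["0x1A14", "0x28"], ["0x3609", "0x2E"]]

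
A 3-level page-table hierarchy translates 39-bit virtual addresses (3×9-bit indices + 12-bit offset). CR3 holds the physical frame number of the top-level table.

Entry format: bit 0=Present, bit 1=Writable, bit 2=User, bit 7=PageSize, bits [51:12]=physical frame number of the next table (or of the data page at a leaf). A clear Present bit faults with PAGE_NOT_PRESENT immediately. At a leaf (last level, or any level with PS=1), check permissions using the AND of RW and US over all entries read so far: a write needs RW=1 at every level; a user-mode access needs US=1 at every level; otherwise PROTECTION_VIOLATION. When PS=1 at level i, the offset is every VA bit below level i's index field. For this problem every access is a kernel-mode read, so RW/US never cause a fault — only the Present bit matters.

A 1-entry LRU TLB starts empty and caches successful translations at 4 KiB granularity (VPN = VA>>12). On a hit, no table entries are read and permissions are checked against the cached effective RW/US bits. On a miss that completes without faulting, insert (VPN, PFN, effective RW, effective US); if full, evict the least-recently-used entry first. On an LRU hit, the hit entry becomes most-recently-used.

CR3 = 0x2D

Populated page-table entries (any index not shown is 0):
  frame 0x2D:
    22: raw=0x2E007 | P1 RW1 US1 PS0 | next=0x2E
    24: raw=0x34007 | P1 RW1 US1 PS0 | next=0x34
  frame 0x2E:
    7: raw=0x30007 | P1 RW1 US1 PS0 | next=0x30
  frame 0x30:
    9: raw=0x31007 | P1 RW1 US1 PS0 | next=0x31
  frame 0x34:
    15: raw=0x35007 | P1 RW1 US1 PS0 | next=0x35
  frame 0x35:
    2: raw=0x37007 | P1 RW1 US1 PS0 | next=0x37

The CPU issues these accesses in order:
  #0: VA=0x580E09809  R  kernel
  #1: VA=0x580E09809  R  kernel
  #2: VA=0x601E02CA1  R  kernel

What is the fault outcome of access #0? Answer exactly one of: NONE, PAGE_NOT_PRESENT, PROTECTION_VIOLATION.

Walk each access:
#0 VA=0x580E09809 (r,kernel):
  L0 @0x2D[22] → 0x2E007  P=1,RW=1,US=1,PS=0
  L1 @0x2E[7] → 0x30007  P=1,RW=1,US=1,PS=0
  L2 @0x30[9] → 0x31007  P=1,RW=1,US=1,PS=0
  → PA=0x31809  (3 entries read)
#1 VA=0x580E09809 (r,kernel):
  TLB hit vpn=0x580E09 → PA=0x31809
#2 VA=0x601E02CA1 (r,kernel):
  L0 @0x2D[24] → 0x34007  P=1,RW=1,US=1,PS=0
  L1 @0x34[15] → 0x35007  P=1,RW=1,US=1,PS=0
  L2 @0x35[2] → 0x37007  P=1,RW=1,US=1,PS=0
  → PA=0x37CA1  (3 entries read)

Access #0 fault: NONE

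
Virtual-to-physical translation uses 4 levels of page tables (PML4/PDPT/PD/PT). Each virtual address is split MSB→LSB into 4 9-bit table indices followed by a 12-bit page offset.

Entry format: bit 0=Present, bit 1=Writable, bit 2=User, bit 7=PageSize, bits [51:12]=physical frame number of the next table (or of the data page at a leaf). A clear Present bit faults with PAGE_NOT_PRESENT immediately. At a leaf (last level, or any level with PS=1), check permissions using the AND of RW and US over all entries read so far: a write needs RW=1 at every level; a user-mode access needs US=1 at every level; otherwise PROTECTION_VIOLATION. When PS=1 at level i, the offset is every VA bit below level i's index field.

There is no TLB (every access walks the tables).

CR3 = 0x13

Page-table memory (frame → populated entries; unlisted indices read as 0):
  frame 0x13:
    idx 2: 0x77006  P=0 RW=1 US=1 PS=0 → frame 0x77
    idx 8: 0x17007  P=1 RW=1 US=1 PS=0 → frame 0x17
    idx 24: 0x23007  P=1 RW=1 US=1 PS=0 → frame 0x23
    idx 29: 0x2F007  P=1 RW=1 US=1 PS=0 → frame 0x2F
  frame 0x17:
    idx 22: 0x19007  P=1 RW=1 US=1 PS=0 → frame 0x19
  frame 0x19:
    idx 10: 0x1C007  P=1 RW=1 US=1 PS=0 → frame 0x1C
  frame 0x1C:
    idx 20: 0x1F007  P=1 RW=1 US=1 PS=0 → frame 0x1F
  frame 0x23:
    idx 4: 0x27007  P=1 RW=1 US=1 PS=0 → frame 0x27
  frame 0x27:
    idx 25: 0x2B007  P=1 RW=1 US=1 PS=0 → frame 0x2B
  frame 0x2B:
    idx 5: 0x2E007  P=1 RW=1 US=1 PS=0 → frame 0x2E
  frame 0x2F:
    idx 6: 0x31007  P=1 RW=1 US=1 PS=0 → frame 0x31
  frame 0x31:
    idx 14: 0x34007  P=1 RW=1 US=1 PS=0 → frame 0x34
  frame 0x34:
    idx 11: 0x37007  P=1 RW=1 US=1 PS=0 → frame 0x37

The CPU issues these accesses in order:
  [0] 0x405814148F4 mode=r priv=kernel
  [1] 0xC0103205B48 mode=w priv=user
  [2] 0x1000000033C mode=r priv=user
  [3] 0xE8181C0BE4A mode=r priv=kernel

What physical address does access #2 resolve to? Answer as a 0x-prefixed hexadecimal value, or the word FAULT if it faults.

Walk each access:
#0 VA=0x405814148F4 (r,kernel):
  [0] read 0x13 idx=8: raw=0x17007 flags P=1 W=1 U=1 S=0
  [1] read 0x17 idx=22: raw=0x19007 flags P=1 W=1 U=1 S=0
  [2] read 0x19 idx=10: raw=0x1C007 flags P=1 W=1 U=1 S=0
  [3] read 0x1C idx=20: raw=0x1F007 flags P=1 W=1 U=1 S=0
  → PA=0x1F8F4  (4 entries read)
#1 VA=0xC0103205B48 (w,user):
  [0] read 0x13 idx=24: raw=0x23007 flags P=1 W=1 U=1 S=0
  [1] read 0x23 idx=4: raw=0x27007 flags P=1 W=1 U=1 S=0
  [2] read 0x27 idx=25: raw=0x2B007 flags P=1 W=1 U=1 S=0
  [3] read 0x2B idx=5: raw=0x2E007 flags P=1 W=1 U=1 S=0
  → PA=0x2EB48  (4 entries read)
#2 VA=0x1000000033C (r,user):
  [0] read 0x13 idx=2: raw=0x77006 flags P=0 W=1 U=1 S=0
  ⇒ fault: PAGE_NOT_PRESENT  — 1 lookups
#3 VA=0xE8181C0BE4A (r,kernel):
  [0] read 0x13 idx=29: raw=0x2F007 flags P=1 W=1 U=1 S=0
  [1] read 0x2F idx=6: raw=0x31007 flags P=1 W=1 U=1 S=0
  [2] read 0x31 idx=14: raw=0x34007 flags P=1 W=1 U=1 S=0
  [3] read 0x34 idx=11: raw=0x37007 flags P=1 W=1 U=1 S=0
  → PA=0x37E4A  (4 entries read)

Access #2 PA: FAULT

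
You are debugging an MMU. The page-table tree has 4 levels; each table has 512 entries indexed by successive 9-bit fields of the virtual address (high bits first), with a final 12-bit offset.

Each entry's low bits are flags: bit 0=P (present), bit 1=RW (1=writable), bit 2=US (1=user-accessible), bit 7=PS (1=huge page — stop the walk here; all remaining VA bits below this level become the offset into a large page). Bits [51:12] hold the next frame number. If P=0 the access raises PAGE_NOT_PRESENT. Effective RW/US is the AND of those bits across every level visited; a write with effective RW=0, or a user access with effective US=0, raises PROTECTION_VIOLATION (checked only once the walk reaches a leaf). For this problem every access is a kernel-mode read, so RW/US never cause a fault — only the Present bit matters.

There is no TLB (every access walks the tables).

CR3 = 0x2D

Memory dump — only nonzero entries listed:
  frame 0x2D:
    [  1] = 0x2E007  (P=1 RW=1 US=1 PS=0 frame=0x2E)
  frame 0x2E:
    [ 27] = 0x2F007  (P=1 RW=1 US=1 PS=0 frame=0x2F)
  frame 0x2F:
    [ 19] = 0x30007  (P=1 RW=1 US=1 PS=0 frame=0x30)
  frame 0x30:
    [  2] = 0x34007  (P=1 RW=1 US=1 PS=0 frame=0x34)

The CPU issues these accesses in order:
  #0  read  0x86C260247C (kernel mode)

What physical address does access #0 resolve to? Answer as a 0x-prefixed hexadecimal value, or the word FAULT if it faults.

Trace:
#0 VA=0x86C260247C (r,kernel):
  L0 @0x2D[1] → 0x2E007  P=1,RW=1,US=1,PS=0
  L1 @0x2E[27] → 0x2F007  P=1,RW=1,US=1,PS=0
  L2 @0x2F[19] → 0x30007  P=1,RW=1,US=1,PS=0
  L3 @0x30[2] → 0x34007  P=1,RW=1,US=1,PS=0
  ⇒ phys 0x3447C  [4 reads]

Access #0 PA: 0x3447C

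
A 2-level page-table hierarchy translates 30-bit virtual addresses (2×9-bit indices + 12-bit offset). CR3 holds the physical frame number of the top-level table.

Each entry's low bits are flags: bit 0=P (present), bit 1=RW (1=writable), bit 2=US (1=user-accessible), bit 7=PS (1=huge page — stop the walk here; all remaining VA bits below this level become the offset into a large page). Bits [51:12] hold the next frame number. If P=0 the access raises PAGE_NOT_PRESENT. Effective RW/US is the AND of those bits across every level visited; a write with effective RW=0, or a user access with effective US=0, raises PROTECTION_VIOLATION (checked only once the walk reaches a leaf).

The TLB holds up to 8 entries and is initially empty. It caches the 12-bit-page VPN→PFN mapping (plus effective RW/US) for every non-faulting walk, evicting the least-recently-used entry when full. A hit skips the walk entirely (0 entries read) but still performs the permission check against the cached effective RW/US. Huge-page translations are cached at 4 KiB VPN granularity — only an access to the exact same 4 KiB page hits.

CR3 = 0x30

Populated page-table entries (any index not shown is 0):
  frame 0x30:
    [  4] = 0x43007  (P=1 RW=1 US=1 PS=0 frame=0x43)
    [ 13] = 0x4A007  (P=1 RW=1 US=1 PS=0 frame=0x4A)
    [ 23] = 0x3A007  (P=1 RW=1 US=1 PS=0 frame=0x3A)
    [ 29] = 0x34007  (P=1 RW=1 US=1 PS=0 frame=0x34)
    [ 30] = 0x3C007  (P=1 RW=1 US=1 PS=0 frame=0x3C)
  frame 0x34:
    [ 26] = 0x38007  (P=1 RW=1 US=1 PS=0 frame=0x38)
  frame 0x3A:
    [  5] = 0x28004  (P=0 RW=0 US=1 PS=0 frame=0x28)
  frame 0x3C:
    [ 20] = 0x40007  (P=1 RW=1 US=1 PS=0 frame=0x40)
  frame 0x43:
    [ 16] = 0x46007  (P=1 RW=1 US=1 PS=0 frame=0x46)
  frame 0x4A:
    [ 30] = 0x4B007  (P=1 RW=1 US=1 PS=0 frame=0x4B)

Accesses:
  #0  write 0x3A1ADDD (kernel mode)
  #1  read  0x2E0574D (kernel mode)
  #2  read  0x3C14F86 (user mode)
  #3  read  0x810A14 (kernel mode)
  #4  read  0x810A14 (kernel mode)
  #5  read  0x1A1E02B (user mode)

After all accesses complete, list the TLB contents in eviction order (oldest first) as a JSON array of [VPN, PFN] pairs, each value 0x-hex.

Walk each access:
#0 VA=0x3A1ADDD (w,kernel):
  lvl0: tbl 0x30, slot 29 ⇒ 0x34007 (P1/RW1/US1/PS0)
  lvl1: tbl 0x34, slot 26 ⇒ 0x38007 (P1/RW1/US1/PS0)
  ⇒ phys 0x38DDD  [2 reads]
#1 VA=0x2E0574D (r,kernel):
  lvl0: tbl 0x30, slot 23 ⇒ 0x3A007 (P1/RW1/US1/PS0)
  lvl1: tbl 0x3A, slot 5 ⇒ 0x28004 (P0/RW0/US1/PS0)
  ⇒ fault: PAGE_NOT_PRESENT  — 2 lookups
#2 VA=0x3C14F86 (r,user):
  lvl0: tbl 0x30, slot 30 ⇒ 0x3C007 (P1/RW1/US1/PS0)
  lvl1: tbl 0x3C, slot 20 ⇒ 0x40007 (P1/RW1/US1/PS0)
  ⇒ phys 0x40F86  [2 reads]
#3 VA=0x810A14 (r,kernel):
  lvl0: tbl 0x30, slot 4 ⇒ 0x43007 (P1/RW1/US1/PS0)
  lvl1: tbl 0x43, slot 16 ⇒ 0x46007 (P1/RW1/US1/PS0)
  ⇒ phys 0x46A14  [2 reads]
#4 VA=0x810A14 (r,kernel):
  TLB hit vpn=0x810 → PA=0x46A14
#5 VA=0x1A1E02B (r,user):
  lvl0: tbl 0x30, slot 13 ⇒ 0x4A007 (P1/RW1/US1/PS0)
  lvl1: tbl 0x4A, slot 30 ⇒ 0x4B007 (P1/RW1/US1/PS0)
  ⇒ phys 0x4B02B  [2 reads]

TLB: [["0x3A1A", "0x38"], ["0x3C14", "0x40"], ["0x810", "0x46"], ["0x1A1E", "0x4B"]]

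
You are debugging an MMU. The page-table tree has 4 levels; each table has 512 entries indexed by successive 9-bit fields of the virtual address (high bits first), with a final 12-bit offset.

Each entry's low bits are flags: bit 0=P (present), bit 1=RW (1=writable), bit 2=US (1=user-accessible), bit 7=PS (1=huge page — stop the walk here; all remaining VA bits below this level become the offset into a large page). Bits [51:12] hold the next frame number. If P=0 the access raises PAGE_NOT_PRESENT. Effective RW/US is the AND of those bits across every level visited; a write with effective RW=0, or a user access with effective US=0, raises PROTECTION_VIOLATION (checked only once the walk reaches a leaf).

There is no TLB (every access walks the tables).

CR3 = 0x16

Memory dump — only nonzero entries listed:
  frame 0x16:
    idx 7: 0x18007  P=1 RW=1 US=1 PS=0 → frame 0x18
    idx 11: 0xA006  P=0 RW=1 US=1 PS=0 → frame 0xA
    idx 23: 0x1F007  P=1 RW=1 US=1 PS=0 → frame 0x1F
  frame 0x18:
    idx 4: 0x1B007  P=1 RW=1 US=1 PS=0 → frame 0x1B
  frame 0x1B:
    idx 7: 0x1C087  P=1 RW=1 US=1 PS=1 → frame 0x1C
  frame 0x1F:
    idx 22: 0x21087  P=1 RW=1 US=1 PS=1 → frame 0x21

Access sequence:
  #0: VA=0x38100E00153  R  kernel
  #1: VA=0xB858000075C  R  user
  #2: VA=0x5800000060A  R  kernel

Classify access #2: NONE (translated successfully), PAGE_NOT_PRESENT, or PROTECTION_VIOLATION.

Per-access translation:
#0 VA=0x38100E00153 (r,kernel):
  [0] read 0x16 idx=7: raw=0x18007 flags P=1 W=1 U=1 S=0
  [1] read 0x18 idx=4: raw=0x1B007 flags P=1 W=1 U=1 S=0
  [2] read 0x1B idx=7: raw=0x1C087 flags P=1 W=1 U=1 S=1
  → PA=0x1C153 (huge @L2)  (3 entries read)
#1 VA=0xB858000075C (r,user):
  [0] read 0x16 idx=23: raw=0x1F007 flags P=1 W=1 U=1 S=0
  [1] read 0x1F idx=22: raw=0x21087 flags P=1 W=1 U=1 S=1
  → PA=0x2175C (huge @L1)  (2 entries read)
#2 VA=0x5800000060A (r,kernel):
  [0] read 0x16 idx=11: raw=0xA006 flags P=0 W=1 U=1 S=0
  → PAGE_NOT_PRESENT  (1 entries read)

Access #2 fault: PAGE_NOT_PRESENT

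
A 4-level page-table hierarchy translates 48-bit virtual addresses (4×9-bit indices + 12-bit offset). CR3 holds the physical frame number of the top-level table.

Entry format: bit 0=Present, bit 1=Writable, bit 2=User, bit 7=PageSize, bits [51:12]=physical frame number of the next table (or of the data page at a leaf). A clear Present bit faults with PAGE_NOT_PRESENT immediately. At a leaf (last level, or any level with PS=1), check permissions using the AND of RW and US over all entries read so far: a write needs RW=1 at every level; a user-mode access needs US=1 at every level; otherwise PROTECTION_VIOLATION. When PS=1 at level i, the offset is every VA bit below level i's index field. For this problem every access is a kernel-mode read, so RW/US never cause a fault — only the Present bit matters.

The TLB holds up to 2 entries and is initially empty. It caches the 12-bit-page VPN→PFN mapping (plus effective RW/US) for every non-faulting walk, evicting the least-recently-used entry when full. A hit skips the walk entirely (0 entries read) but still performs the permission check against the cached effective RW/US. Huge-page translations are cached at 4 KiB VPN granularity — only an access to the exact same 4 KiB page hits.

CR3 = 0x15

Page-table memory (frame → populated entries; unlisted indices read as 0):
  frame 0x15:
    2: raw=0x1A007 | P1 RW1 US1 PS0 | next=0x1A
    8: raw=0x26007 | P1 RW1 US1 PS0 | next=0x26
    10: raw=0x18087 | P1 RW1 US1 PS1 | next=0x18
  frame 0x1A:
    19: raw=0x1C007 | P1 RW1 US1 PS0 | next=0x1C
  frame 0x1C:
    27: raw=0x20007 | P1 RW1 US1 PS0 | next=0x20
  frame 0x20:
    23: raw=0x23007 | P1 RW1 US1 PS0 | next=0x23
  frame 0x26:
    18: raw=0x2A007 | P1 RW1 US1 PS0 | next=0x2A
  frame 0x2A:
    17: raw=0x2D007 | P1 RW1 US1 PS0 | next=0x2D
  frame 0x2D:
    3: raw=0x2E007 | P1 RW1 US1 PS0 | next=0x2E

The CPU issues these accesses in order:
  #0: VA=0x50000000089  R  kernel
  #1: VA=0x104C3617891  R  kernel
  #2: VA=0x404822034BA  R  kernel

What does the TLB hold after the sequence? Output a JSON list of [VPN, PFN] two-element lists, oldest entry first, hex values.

Walk each access:
#0 VA=0x50000000089 (r,kernel):
  L0 @0x15[10] → 0x18087  P=1,RW=1,US=1,PS=1
  → PA=0x18089 (huge @L0)  (1 entries read)
#1 VA=0x104C3617891 (r,kernel):
  L0 @0x15[2] → 0x1A007  P=1,RW=1,US=1,PS=0
  L1 @0x1A[19] → 0x1C007  P=1,RW=1,US=1,PS=0
  L2 @0x1C[27] → 0x20007  P=1,RW=1,US=1,PS=0
  L3 @0x20[23] → 0x23007  P=1,RW=1,US=1,PS=0
  → PA=0x23891  (4 entries read)
#2 VA=0x404822034BA (r,kernel):
  L0 @0x15[8] → 0x26007  P=1,RW=1,US=1,PS=0
  L1 @0x26[18] → 0x2A007  P=1,RW=1,US=1,PS=0
  L2 @0x2A[17] → 0x2D007  P=1,RW=1,US=1,PS=0
  L3 @0x2D[3] → 0x2E007  P=1,RW=1,US=1,PS=0
  → PA=0x2E4BA  (4 entries read)

TLB: [["0x104C3617", "0x23"], ["0x40482203", "0x2E"]]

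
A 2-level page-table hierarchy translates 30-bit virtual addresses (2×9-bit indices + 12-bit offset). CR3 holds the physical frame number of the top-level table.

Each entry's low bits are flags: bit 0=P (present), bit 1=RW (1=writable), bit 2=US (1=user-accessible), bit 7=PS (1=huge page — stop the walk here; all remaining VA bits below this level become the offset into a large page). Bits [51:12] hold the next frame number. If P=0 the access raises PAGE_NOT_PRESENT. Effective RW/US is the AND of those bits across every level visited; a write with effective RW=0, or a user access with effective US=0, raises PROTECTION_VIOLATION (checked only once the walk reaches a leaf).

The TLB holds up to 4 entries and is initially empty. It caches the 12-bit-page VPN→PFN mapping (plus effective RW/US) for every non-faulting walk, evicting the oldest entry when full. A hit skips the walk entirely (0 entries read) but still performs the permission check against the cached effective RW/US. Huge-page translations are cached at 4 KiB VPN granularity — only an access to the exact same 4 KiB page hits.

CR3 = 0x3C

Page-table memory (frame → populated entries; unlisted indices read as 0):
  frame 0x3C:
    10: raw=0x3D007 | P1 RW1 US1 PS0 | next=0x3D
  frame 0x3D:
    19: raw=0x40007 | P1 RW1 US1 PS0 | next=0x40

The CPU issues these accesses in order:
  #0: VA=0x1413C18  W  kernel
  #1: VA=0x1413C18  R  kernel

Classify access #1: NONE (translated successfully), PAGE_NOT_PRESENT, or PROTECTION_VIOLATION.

Trace:
#0 VA=0x1413C18 (w,kernel):
  lvl0: tbl 0x3C, slot 10 ⇒ 0x3D007 (P1/RW1/US1/PS0)
  lvl1: tbl 0x3D, slot 19 ⇒ 0x40007 (P1/RW1/US1/PS0)
  ⇒ phys 0x40C18  [2 reads]
#1 VA=0x1413C18 (r,kernel):
  TLB hit vpn=0x1413 → PA=0x40C18

Access #1 fault: NONE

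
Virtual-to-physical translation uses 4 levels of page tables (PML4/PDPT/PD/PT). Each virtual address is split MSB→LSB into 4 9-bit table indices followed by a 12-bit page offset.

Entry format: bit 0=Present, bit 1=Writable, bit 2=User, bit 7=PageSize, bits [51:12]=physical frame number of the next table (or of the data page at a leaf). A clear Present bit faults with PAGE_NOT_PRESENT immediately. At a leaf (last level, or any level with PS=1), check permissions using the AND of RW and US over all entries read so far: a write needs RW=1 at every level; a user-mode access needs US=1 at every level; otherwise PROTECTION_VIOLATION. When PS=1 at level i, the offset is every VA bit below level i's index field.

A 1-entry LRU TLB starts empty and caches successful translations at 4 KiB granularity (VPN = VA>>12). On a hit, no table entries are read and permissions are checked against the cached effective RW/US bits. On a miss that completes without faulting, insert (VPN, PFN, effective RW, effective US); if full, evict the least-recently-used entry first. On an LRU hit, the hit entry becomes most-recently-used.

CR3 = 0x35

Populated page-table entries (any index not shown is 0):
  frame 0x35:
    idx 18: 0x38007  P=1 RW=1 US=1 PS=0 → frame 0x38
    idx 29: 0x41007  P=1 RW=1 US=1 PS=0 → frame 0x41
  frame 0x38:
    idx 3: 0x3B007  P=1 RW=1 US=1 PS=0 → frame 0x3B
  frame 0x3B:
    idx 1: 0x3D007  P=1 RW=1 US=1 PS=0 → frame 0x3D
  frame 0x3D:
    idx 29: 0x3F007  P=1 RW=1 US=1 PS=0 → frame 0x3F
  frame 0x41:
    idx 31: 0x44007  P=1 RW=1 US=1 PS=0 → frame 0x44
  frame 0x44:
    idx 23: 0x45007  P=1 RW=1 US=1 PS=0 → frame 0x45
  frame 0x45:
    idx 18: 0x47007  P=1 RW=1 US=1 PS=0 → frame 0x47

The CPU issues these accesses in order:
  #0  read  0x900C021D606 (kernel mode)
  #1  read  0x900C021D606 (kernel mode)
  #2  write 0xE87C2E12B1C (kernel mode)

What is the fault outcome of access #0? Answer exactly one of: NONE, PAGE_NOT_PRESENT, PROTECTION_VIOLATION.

Per-access translation:
#0 VA=0x900C021D606 (r,kernel):
  [0] read 0x35 idx=18: raw=0x38007 flags P=1 W=1 U=1 S=0
  [1] read 0x38 idx=3: raw=0x3B007 flags P=1 W=1 U=1 S=0
  [2] read 0x3B idx=1: raw=0x3D007 flags P=1 W=1 U=1 S=0
  [3] read 0x3D idx=29: raw=0x3F007 flags P=1 W=1 U=1 S=0
  ⇒ phys 0x3F606  [4 reads]
#1 VA=0x900C021D606 (r,kernel):
  TLB hit vpn=0x900C021D → PA=0x3F606
#2 VA=0xE87C2E12B1C (w,kernel):
  [0] read 0x35 idx=29: raw=0x41007 flags P=1 W=1 U=1 S=0
  [1] read 0x41 idx=31: raw=0x44007 flags P=1 W=1 U=1 S=0
  [2] read 0x44 idx=23: raw=0x45007 flags P=1 W=1 U=1 S=0
  [3] read 0x45 idx=18: raw=0x47007 flags P=1 W=1 U=1 S=0
  ⇒ phys 0x47B1C  [4 reads]

Access #0 fault: NONE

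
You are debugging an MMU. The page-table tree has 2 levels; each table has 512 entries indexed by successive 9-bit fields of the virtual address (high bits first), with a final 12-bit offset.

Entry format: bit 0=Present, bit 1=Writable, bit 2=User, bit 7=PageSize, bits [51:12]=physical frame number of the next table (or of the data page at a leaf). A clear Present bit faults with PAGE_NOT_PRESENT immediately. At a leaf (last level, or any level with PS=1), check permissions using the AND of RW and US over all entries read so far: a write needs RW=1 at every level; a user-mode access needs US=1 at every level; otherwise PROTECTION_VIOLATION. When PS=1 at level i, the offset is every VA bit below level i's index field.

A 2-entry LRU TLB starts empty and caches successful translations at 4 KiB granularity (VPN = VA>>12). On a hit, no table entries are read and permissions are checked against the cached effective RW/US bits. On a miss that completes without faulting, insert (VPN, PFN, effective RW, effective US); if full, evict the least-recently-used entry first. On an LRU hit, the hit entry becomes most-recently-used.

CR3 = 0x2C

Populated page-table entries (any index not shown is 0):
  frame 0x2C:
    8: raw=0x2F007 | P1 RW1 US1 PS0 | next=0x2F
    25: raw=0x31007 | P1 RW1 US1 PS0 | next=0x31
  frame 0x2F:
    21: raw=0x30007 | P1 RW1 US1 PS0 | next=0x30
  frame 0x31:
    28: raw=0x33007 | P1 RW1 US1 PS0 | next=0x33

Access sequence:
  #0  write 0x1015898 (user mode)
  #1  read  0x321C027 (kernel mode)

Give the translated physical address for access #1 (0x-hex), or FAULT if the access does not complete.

Walk each access:
#0 VA=0x1015898 (w,user):
  [0] read 0x2C idx=8: raw=0x2F007 flags P=1 W=1 U=1 S=0
  [1] read 0x2F idx=21: raw=0x30007 flags P=1 W=1 U=1 S=0
  → PA=0x30898  (2 entries read)
#1 VA=0x321C027 (r,kernel):
  [0] read 0x2C idx=25: raw=0x31007 flags P=1 W=1 U=1 S=0
  [1] read 0x31 idx=28: raw=0x33007 flags P=1 W=1 U=1 S=0
  → PA=0x33027  (2 entries read)

Access #1 PA: 0x33027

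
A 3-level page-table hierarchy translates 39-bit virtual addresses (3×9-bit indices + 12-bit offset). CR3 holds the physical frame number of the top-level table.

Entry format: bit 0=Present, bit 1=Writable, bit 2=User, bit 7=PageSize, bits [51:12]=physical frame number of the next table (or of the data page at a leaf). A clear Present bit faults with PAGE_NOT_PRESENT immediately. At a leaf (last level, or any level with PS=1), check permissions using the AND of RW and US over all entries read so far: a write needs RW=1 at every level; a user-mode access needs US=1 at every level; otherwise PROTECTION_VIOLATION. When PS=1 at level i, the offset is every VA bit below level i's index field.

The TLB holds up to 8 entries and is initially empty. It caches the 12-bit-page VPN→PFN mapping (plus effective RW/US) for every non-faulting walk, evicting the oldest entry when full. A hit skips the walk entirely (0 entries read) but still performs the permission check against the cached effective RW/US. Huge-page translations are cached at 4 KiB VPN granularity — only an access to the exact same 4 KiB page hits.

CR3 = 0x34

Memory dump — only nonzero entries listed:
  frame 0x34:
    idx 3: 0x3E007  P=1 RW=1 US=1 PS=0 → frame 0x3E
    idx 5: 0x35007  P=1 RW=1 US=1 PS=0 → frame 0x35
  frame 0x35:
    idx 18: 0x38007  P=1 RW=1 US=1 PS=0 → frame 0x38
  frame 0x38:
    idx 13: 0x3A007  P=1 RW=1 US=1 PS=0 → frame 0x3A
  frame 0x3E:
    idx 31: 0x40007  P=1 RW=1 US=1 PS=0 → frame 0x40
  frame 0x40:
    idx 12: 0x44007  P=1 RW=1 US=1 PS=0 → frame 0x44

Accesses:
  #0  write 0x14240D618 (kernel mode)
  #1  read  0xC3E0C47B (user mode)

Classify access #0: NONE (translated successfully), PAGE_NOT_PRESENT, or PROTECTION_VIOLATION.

Walk each access:
#0 VA=0x14240D618 (w,kernel):
  [0] read 0x34 idx=5: raw=0x35007 flags P=1 W=1 U=1 S=0
  [1] read 0x35 idx=18: raw=0x38007 flags P=1 W=1 U=1 S=0
  [2] read 0x38 idx=13: raw=0x3A007 flags P=1 W=1 U=1 S=0
  ⇒ phys 0x3A618  [3 reads]
#1 VA=0xC3E0C47B (r,user):
  [0] read 0x34 idx=3: raw=0x3E007 flags P=1 W=1 U=1 S=0
  [1] read 0x3E idx=31: raw=0x40007 flags P=1 W=1 U=1 S=0
  [2] read 0x40 idx=12: raw=0x44007 flags P=1 W=1 U=1 S=0
  ⇒ phys 0x4447B  [3 reads]

Access #0 fault: NONE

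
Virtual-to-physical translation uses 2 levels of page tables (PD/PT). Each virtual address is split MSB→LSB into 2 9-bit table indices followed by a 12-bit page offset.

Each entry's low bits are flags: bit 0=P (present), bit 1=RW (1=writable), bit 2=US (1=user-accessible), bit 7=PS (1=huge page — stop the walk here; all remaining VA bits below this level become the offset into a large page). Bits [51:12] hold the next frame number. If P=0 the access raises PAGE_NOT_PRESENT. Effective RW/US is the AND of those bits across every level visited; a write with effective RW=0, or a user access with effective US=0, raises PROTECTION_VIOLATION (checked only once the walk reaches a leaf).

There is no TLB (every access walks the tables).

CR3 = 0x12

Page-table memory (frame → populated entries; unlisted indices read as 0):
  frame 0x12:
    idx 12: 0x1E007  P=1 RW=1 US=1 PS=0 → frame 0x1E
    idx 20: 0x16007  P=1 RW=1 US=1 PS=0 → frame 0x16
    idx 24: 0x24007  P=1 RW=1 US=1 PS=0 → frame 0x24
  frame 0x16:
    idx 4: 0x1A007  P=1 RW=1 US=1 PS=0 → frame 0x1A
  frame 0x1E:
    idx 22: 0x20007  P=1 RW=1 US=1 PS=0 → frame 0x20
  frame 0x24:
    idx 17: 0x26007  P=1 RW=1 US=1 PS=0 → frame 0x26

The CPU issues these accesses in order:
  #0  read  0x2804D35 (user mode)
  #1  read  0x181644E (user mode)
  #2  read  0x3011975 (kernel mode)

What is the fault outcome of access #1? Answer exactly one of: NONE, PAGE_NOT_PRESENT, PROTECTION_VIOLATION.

Walk each access:
#0 VA=0x2804D35 (r,user):
  L0 @0x12[20] → 0x16007  P=1,RW=1,US=1,PS=0
  L1 @0x16[4] → 0x1A007  P=1,RW=1,US=1,PS=0
  → PA=0x1AD35  (2 entries read)
#1 VA=0x181644E (r,user):
  L0 @0x12[12] → 0x1E007  P=1,RW=1,US=1,PS=0
  L1 @0x1E[22] → 0x20007  P=1,RW=1,US=1,PS=0
  → PA=0x2044E  (2 entries read)
#2 VA=0x3011975 (r,kernel):
  L0 @0x12[24] → 0x24007  P=1,RW=1,US=1,PS=0
  L1 @0x24[17] → 0x26007  P=1,RW=1,US=1,PS=0
  → PA=0x26975  (2 entries read)

Access #1 fault: NONE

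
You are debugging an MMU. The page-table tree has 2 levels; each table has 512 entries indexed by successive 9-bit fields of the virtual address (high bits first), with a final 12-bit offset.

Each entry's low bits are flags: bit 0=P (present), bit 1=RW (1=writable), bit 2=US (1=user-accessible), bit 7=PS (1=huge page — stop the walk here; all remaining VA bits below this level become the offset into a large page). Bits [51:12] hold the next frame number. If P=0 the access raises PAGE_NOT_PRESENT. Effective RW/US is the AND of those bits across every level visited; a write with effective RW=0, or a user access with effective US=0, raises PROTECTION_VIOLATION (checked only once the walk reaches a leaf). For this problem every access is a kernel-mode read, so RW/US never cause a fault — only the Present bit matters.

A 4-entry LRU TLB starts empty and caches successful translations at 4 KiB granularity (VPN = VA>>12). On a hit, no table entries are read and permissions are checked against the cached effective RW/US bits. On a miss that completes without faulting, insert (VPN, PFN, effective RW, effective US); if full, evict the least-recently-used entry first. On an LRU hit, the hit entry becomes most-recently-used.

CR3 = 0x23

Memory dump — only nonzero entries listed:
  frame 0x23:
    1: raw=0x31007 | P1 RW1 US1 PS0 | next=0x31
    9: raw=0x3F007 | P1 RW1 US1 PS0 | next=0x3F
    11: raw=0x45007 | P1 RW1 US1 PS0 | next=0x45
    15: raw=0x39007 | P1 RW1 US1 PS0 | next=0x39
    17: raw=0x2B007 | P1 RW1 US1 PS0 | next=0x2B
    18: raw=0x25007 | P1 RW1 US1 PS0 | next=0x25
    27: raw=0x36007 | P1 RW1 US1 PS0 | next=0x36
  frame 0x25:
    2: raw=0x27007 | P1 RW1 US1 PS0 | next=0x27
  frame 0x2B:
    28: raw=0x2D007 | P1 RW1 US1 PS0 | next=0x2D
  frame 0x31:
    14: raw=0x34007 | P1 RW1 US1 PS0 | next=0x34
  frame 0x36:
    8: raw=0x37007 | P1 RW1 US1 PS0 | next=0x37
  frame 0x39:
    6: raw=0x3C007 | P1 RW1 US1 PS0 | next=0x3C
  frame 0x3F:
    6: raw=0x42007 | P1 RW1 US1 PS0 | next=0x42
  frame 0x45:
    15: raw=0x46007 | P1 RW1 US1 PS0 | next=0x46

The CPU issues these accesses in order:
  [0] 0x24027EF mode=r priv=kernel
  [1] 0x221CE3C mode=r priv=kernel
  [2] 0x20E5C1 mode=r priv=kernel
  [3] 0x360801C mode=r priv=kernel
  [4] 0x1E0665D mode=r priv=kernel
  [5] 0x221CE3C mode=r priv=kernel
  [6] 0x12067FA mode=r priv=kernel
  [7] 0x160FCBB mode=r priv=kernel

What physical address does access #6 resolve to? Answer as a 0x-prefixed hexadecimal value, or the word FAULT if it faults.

Per-access translation:
#0 VA=0x24027EF (r,kernel):
  L0: frame=0x23 idx=18 entry=0x25007 [P=1 RW=1 US=1 PS=0]
  L1: frame=0x25 idx=2 entry=0x27007 [P=1 RW=1 US=1 PS=0]
  ✓ 0x277EF  — 2 lookups
#1 VA=0x221CE3C (r,kernel):
  L0: frame=0x23 idx=17 entry=0x2B007 [P=1 RW=1 US=1 PS=0]
  L1: frame=0x2B idx=28 entry=0x2D007 [P=1 RW=1 US=1 PS=0]
  ✓ 0x2DE3C  — 2 lookups
#2 VA=0x20E5C1 (r,kernel):
  L0: frame=0x23 idx=1 entry=0x31007 [P=1 RW=1 US=1 PS=0]
  L1: frame=0x31 idx=14 entry=0x34007 [P=1 RW=1 US=1 PS=0]
  ✓ 0x345C1  — 2 lookups
#3 VA=0x360801C (r,kernel):
  L0: frame=0x23 idx=27 entry=0x36007 [P=1 RW=1 US=1 PS=0]
  L1: frame=0x36 idx=8 entry=0x37007 [P=1 RW=1 US=1 PS=0]
  ✓ 0x3701C  — 2 lookups
#4 VA=0x1E0665D (r,kernel):
  L0: frame=0x23 idx=15 entry=0x39007 [P=1 RW=1 US=1 PS=0]
  L1: frame=0x39 idx=6 entry=0x3C007 [P=1 RW=1 US=1 PS=0]
  ✓ 0x3C65D  — 2 lookups
#5 VA=0x221CE3C (r,kernel):
  TLB hit vpn=0x221C → PA=0x2DE3C
#6 VA=0x12067FA (r,kernel):
  L0: frame=0x23 idx=9 entry=0x3F007 [P=1 RW=1 US=1 PS=0]
  L1: frame=0x3F idx=6 entry=0x42007 [P=1 RW=1 US=1 PS=0]
  ✓ 0x427FA  — 2 lookups
#7 VA=0x160FCBB (r,kernel):
  L0: frame=0x23 idx=11 entry=0x45007 [P=1 RW=1 US=1 PS=0]
  L1: frame=0x45 idx=15 entry=0x46007 [P=1 RW=1 US=1 PS=0]
  ✓ 0x46CBB  — 2 lookups

Access #6 PA: 0x427FA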